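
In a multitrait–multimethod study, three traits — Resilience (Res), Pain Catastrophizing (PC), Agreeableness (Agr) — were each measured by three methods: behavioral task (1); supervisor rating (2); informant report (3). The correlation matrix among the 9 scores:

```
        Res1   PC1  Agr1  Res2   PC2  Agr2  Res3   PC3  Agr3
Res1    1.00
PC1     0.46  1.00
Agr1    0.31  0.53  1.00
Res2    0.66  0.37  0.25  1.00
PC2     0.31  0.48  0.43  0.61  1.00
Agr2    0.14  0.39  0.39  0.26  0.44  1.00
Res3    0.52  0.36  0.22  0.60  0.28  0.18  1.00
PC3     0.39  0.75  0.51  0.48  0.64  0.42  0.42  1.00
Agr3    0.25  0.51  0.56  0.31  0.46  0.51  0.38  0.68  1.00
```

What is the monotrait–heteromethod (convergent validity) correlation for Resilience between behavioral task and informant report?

Same trait (Res), different methods: r(Res1, Res3) = 0.52.

0.52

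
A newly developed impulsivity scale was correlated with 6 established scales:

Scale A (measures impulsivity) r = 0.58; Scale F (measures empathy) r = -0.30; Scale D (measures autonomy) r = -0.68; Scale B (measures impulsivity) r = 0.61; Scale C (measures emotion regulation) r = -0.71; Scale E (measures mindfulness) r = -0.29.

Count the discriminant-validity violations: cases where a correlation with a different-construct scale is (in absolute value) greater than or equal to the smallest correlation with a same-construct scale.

Convergent (same construct = impulsivity): Scale A, Scale B.
Smallest convergent = 0.58. Discriminant |r|: 0.30, 0.68, 0.71, 0.29; count ≥ 0.58 → 2.

2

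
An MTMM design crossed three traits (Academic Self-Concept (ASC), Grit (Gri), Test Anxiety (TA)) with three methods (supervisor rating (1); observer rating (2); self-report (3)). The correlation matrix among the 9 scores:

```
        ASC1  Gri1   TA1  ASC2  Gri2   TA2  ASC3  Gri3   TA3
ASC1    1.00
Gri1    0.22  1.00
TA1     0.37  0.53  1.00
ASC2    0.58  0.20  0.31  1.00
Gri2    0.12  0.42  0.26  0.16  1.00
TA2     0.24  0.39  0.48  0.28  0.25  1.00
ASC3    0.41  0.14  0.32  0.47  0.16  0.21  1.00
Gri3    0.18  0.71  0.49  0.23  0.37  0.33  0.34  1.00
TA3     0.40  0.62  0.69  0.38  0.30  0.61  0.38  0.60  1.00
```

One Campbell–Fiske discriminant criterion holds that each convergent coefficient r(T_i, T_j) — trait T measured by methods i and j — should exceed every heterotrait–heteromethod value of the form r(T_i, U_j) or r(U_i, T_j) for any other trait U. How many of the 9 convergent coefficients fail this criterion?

Checking each validity diagonal entry against its comparison values:
ASC (methods 1·2): 0.58 vs {0.12, 0.20, 0.24, 0.31} → pass.
ASC (methods 1·3): 0.41 vs {0.18, 0.14, 0.40, 0.32} → pass.
ASC (methods 2·3): 0.47 vs {0.23, 0.16, 0.38, 0.21} → pass.
Gri (methods 1·2): 0.42 vs {0.20, 0.12, 0.39, 0.26} → pass.
Gri (methods 1·3): 0.71 vs {0.14, 0.18, 0.62, 0.49} → pass.
Gri (methods 2·3): 0.37 vs {0.16, 0.23, 0.30, 0.33} → pass.
TA (methods 1·2): 0.48 vs {0.31, 0.24, 0.26, 0.39} → pass.
TA (methods 1·3): 0.69 vs {0.32, 0.40, 0.49, 0.62} → pass.
TA (methods 2·3): 0.61 vs {0.21, 0.38, 0.33, 0.30} → pass.
0 of 9 fail.

0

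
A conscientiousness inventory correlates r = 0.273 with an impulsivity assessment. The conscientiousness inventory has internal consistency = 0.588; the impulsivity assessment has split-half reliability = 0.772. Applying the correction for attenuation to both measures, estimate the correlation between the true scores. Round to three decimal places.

r_true = r_obs / √(r_xx · r_yy) = 0.273 / √(0.588 × 0.772) = 0.273 / √0.453936 = 0.273 / 0.6737 ≈ 0.405.

0.405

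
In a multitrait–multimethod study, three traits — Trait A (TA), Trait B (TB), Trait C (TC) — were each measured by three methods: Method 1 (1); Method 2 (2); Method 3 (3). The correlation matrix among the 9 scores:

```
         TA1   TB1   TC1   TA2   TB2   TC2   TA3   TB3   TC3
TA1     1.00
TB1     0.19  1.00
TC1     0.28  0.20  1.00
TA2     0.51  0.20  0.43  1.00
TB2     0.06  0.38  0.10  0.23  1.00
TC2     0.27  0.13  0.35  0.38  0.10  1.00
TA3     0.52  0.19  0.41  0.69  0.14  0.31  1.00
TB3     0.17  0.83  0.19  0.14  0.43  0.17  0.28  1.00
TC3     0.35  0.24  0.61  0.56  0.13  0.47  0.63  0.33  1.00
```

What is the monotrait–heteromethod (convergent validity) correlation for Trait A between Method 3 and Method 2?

Same trait (TA), different methods: r(TA3, TA2) = 0.69.

0.69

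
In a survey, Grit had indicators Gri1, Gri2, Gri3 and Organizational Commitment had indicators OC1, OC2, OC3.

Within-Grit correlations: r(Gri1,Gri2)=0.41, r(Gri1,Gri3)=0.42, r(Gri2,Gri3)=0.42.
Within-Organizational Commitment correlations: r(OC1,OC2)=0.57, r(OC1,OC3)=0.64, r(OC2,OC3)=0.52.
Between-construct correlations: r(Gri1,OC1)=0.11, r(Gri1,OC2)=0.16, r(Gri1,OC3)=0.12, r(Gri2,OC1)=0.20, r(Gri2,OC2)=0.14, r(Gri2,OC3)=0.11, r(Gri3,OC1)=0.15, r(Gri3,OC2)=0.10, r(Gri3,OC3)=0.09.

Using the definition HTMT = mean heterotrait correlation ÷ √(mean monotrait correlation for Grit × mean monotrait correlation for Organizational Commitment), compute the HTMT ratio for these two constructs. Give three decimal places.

Mean heterotrait r = 1.18/9 = 0.1311.
Mean within-Gri = 1.25/3 = 0.4167; mean within-OC = 1.73/3 = 0.5767.
Geometric mean = √(0.4167 × 0.5767) = 0.4902.
HTMT = 0.1311 / 0.4902 = 0.267.

0.267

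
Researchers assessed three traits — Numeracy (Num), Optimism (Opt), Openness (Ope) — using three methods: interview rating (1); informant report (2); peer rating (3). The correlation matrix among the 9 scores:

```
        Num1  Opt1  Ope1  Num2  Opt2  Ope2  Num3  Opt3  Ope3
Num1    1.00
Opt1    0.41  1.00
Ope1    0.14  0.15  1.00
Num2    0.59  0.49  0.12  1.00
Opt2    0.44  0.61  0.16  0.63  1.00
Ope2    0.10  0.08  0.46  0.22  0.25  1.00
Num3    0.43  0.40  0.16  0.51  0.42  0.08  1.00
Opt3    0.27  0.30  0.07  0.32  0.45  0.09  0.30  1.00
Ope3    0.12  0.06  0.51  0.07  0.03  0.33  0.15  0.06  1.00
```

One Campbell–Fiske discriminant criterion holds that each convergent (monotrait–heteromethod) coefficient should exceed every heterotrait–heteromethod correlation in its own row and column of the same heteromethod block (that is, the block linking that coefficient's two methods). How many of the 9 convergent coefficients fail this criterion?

Convergent coefficients and their comparison sets:
Num (methods 1·2): 0.59 vs {0.44, 0.49, 0.10, 0.12} → pass.
Num (methods 1·3): 0.43 vs {0.27, 0.40, 0.12, 0.16} → pass.
Num (methods 2·3): 0.51 vs {0.32, 0.42, 0.07, 0.08} → pass.
Opt (methods 1·2): 0.61 vs {0.49, 0.44, 0.08, 0.16} → pass.
Opt (methods 1·3): 0.30 vs {0.40, 0.27, 0.06, 0.07} → fail.
Opt (methods 2·3): 0.45 vs {0.42, 0.32, 0.03, 0.09} → pass.
Ope (methods 1·2): 0.46 vs {0.12, 0.10, 0.16, 0.08} → pass.
Ope (methods 1·3): 0.51 vs {0.16, 0.12, 0.07, 0.06} → pass.
Ope (methods 2·3): 0.33 vs {0.08, 0.07, 0.09, 0.03} → pass.
1 of 9 fail.

1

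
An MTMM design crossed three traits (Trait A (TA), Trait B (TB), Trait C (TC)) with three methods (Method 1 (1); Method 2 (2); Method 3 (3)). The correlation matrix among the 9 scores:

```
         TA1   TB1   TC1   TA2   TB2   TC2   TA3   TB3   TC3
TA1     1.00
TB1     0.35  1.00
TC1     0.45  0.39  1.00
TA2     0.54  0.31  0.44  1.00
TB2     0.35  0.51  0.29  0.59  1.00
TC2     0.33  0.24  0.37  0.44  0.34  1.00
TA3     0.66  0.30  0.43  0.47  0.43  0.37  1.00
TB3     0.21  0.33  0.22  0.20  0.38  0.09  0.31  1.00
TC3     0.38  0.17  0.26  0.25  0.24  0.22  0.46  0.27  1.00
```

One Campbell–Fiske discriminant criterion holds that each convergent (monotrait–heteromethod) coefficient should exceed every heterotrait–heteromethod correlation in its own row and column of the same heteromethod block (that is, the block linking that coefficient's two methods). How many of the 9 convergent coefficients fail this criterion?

4

Convergent coefficients and their comparison sets:
TA (methods 1·2): 0.54 vs {0.35, 0.31, 0.33, 0.44} → pass.
TA (methods 1·3): 0.66 vs {0.21, 0.30, 0.38, 0.43} → pass.
TA (methods 2·3): 0.47 vs {0.20, 0.43, 0.25, 0.37} → pass.
TB (methods 1·2): 0.51 vs {0.31, 0.35, 0.24, 0.29} → pass.
TB (methods 1·3): 0.33 vs {0.30, 0.21, 0.17, 0.22} → pass.
TB (methods 2·3): 0.38 vs {0.43, 0.20, 0.24, 0.09} → fail.
TC (methods 1·2): 0.37 vs {0.44, 0.33, 0.29, 0.24} → fail.
TC (methods 1·3): 0.26 vs {0.43, 0.38, 0.22, 0.17} → fail.
TC (methods 2·3): 0.22 vs {0.37, 0.25, 0.09, 0.24} → fail.
4 of 9 fail.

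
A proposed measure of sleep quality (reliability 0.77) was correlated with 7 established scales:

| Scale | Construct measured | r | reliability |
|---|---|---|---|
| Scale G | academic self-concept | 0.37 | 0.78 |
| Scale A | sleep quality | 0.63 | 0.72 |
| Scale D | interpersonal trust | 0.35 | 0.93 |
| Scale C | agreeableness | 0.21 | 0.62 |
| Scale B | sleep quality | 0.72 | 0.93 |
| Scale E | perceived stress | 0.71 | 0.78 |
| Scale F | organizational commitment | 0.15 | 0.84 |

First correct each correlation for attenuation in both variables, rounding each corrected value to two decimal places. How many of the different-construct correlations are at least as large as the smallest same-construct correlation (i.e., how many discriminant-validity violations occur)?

Disattenuated r (r / √(r_scale · r_new)):
  Scale G (disc): 0.37 / √(0.78·0.77) = 0.48
  Scale A (conv): 0.63 / √(0.72·0.77) = 0.85
  Scale D (disc): 0.35 / √(0.93·0.77) = 0.41
  Scale C (disc): 0.21 / √(0.62·0.77) = 0.30
  Scale B (conv): 0.72 / √(0.93·0.77) = 0.85
  Scale E (disc): 0.71 / √(0.78·0.77) = 0.92
  Scale F (disc): 0.15 / √(0.84·0.77) = 0.19
Smallest convergent = 0.85. Discriminant values: 0.48, 0.41, 0.30, 0.92, 0.19; count ≥ 0.85 → 1.

1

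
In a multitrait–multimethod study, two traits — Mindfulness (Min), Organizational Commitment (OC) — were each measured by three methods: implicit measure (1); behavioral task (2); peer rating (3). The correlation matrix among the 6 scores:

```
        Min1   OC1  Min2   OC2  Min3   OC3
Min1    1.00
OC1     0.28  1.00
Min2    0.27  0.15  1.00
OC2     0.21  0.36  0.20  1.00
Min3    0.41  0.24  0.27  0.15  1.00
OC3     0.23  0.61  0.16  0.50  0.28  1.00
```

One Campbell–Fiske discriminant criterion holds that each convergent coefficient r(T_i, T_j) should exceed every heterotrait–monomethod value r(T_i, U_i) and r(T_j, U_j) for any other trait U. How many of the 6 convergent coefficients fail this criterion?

Checking each validity diagonal entry against its comparison values:
Min (methods 1·2): 0.27 vs {0.28, 0.20} → fail.
Min (methods 1·3): 0.41 vs {0.28, 0.28} → pass.
Min (methods 2·3): 0.27 vs {0.20, 0.28} → fail.
OC (methods 1·2): 0.36 vs {0.28, 0.20} → pass.
OC (methods 1·3): 0.61 vs {0.28, 0.28} → pass.
OC (methods 2·3): 0.50 vs {0.20, 0.28} → pass.
2 of 6 fail.

2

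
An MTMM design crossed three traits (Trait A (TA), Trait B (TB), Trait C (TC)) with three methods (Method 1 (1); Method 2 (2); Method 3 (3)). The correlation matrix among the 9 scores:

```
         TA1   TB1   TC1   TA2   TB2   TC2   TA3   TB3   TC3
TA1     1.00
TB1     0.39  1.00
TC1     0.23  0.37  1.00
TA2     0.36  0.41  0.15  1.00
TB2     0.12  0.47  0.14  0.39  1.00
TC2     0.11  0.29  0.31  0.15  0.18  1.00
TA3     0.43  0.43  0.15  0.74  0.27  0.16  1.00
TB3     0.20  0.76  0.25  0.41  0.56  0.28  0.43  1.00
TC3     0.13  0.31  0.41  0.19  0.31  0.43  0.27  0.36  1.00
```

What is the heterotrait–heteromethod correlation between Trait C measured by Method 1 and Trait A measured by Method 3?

0.15

Different traits and methods: r(TC1, TA3) = 0.15.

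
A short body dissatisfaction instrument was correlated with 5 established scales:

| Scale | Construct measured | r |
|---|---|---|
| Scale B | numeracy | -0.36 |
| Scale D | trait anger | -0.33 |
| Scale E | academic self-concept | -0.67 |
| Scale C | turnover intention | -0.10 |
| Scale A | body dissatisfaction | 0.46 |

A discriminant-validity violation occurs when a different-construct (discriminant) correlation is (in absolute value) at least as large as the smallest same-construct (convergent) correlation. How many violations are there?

Convergent (same construct = body dissatisfaction): Scale A.
Smallest convergent = 0.46. Discriminant |r|: 0.36, 0.33, 0.67, 0.10; count ≥ 0.46 → 1.

1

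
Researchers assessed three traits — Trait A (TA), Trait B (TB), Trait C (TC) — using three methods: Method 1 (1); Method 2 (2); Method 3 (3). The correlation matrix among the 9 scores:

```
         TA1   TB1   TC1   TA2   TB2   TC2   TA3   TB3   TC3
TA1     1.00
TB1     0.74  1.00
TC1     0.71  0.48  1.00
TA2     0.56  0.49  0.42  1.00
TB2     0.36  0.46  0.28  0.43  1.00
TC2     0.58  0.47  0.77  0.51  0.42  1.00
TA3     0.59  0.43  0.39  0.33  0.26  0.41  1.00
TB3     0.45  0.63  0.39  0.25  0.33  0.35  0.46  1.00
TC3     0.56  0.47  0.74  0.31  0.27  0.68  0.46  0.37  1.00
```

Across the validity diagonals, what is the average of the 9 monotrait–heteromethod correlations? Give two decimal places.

Convergent values: 0.56, 0.59, 0.33, 0.46, 0.63, 0.33, 0.77, 0.74, 0.68; mean = 5.09/9 = 0.57.

0.57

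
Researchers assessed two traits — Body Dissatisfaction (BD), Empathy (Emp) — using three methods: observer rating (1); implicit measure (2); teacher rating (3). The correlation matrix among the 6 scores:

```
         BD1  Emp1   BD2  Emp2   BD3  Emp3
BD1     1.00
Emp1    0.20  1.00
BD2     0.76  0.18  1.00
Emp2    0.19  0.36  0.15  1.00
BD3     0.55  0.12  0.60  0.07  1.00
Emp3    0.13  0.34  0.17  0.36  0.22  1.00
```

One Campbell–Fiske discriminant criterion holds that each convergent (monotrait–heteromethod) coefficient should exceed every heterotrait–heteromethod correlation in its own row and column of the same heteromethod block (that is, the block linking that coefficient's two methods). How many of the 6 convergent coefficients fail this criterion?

0

Each convergent coefficient versus the relevant comparison correlations:
BD (methods 1·2): 0.76 vs {0.19, 0.18} → pass.
BD (methods 1·3): 0.55 vs {0.13, 0.12} → pass.
BD (methods 2·3): 0.60 vs {0.17, 0.07} → pass.
Emp (methods 1·2): 0.36 vs {0.18, 0.19} → pass.
Emp (methods 1·3): 0.34 vs {0.12, 0.13} → pass.
Emp (methods 2·3): 0.36 vs {0.07, 0.17} → pass.
0 of 6 fail.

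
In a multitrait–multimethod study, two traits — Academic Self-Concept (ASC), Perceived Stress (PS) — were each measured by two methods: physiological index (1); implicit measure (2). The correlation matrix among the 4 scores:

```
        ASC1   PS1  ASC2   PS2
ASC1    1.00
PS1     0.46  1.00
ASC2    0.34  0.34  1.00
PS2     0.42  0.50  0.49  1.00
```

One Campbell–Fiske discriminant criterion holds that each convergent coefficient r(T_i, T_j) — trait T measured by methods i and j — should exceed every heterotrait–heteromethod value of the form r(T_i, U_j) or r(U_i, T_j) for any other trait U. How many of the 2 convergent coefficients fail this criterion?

Convergent coefficients and their comparison sets:
ASC (methods 1·2): 0.34 vs {0.42, 0.34} → fail.
PS (methods 1·2): 0.50 vs {0.34, 0.42} → pass.
1 of 2 fail.

1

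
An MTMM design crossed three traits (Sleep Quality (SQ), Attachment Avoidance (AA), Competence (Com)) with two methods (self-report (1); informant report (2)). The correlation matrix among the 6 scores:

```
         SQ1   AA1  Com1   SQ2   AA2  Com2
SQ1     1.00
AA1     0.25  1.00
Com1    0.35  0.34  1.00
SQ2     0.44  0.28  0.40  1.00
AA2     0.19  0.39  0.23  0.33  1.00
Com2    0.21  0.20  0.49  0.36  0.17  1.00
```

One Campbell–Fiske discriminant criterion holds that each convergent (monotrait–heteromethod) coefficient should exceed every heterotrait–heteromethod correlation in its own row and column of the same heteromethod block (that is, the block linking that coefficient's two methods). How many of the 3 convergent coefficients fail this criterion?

Convergent coefficients and their comparison sets:
SQ (methods 1·2): 0.44 vs {0.19, 0.28, 0.21, 0.40} → pass.
AA (methods 1·2): 0.39 vs {0.28, 0.19, 0.20, 0.23} → pass.
Com (methods 1·2): 0.49 vs {0.40, 0.21, 0.23, 0.20} → pass.
0 of 3 fail.

0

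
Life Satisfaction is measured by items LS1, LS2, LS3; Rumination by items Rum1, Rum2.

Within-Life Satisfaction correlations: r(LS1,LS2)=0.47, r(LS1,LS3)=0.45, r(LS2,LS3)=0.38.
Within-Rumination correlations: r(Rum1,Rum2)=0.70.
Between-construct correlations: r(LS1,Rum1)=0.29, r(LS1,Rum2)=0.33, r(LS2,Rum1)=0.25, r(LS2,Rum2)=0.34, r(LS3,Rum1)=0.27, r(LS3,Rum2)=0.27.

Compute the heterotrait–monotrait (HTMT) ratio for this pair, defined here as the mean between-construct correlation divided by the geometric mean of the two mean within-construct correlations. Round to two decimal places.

0.53

Mean heterotrait r = 1.75/6 = 0.2917.
Mean within-LS = 1.30/3 = 0.4333; mean within-Rum = 0.70/1 = 0.7000.
Geometric mean = √(0.4333 × 0.7000) = 0.5507.
HTMT = 0.2917 / 0.5507 = 0.53.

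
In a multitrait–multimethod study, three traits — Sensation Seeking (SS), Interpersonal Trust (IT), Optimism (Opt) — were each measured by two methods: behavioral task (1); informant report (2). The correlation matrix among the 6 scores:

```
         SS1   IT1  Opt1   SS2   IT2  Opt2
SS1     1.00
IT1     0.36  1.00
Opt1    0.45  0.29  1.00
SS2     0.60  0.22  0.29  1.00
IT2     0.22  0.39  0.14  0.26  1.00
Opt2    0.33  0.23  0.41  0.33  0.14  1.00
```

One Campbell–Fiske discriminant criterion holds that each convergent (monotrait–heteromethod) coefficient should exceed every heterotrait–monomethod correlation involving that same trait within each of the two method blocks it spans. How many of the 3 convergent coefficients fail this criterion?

Convergent coefficients and their comparison sets:
SS (methods 1·2): 0.60 vs {0.36, 0.26, 0.45, 0.33} → pass.
IT (methods 1·2): 0.39 vs {0.36, 0.26, 0.29, 0.14} → pass.
Opt (methods 1·2): 0.41 vs {0.45, 0.33, 0.29, 0.14} → fail.
1 of 3 fail.

1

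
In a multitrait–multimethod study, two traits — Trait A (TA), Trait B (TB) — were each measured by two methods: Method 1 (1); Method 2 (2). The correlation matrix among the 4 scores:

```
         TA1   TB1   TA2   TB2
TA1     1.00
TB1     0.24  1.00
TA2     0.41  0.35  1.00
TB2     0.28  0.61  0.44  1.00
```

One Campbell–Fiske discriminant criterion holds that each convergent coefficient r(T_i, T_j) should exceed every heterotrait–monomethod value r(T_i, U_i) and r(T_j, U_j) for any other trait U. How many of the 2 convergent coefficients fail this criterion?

1

Each convergent coefficient versus the relevant comparison correlations:
TA (methods 1·2): 0.41 vs {0.24, 0.44} → fail.
TB (methods 1·2): 0.61 vs {0.24, 0.44} → pass.
1 of 2 fail.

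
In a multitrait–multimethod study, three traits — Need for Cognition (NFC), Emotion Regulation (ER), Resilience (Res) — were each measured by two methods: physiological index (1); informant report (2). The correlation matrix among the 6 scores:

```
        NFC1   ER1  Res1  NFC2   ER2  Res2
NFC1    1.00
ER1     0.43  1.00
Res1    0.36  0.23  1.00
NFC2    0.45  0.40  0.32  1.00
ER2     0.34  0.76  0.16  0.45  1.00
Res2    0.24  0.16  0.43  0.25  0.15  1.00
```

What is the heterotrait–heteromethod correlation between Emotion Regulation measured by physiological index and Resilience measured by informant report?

0.16

Different traits and methods: r(ER1, Res2) = 0.16.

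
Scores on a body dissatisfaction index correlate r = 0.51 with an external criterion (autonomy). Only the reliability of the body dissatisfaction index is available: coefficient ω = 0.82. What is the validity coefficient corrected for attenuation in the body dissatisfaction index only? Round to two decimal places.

Single correction: r_c = r_obs / √r_xx = 0.51 / √0.82 = 0.51 / 0.9055 ≈ 0.56.

0.56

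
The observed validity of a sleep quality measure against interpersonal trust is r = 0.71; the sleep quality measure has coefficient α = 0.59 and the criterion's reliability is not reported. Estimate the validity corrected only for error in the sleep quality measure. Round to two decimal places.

0.92

Single correction: r_c = r_obs / √r_xx = 0.71 / √0.59 = 0.71 / 0.7681 ≈ 0.92.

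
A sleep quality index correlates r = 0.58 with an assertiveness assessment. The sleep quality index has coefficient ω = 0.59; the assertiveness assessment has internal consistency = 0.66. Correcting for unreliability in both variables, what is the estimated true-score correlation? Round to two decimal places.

r_true = r_obs / √(r_xx · r_yy) = 0.58 / √(0.59 × 0.66) = 0.58 / √0.3894 = 0.58 / 0.6240 ≈ 0.93.

0.93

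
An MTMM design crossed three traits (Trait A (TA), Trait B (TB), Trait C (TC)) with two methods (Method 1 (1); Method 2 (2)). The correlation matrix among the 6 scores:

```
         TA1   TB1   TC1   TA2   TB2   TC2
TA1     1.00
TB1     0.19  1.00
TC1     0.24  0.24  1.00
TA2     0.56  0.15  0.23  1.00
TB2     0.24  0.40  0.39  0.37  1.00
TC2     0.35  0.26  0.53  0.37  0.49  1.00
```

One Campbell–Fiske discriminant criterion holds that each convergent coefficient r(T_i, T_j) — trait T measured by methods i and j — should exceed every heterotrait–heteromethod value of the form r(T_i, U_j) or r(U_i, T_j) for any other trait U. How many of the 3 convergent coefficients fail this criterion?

0

Each convergent coefficient versus the relevant comparison correlations:
TA (methods 1·2): 0.56 vs {0.24, 0.15, 0.35, 0.23} → pass.
TB (methods 1·2): 0.40 vs {0.15, 0.24, 0.26, 0.39} → pass.
TC (methods 1·2): 0.53 vs {0.23, 0.35, 0.39, 0.26} → pass.
0 of 3 fail.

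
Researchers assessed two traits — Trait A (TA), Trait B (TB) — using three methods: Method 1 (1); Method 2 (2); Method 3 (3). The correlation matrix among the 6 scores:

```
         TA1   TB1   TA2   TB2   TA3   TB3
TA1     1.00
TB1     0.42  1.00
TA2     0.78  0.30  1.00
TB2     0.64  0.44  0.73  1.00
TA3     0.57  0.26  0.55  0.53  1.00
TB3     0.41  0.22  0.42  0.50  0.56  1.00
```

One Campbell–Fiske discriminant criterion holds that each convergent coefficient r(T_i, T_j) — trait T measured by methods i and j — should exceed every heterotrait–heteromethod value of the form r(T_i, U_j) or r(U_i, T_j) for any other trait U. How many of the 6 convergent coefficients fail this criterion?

Convergent coefficients and their comparison sets:
TA (methods 1·2): 0.78 vs {0.64, 0.30} → pass.
TA (methods 1·3): 0.57 vs {0.41, 0.26} → pass.
TA (methods 2·3): 0.55 vs {0.42, 0.53} → pass.
TB (methods 1·2): 0.44 vs {0.30, 0.64} → fail.
TB (methods 1·3): 0.22 vs {0.26, 0.41} → fail.
TB (methods 2·3): 0.50 vs {0.53, 0.42} → fail.
3 of 6 fail.

3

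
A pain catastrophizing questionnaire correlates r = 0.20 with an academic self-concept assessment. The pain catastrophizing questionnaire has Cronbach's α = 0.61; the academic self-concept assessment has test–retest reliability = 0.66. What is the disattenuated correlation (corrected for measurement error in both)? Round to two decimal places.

r_true = r_obs / √(r_xx · r_yy) = 0.20 / √(0.61 × 0.66) = 0.20 / √0.4026 = 0.20 / 0.6345 ≈ 0.32.

0.32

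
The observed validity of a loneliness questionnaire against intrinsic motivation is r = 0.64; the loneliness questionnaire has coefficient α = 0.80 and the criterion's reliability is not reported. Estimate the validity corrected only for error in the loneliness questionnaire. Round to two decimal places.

Single correction: r_c = r_obs / √r_xx = 0.64 / √0.80 = 0.64 / 0.8944 ≈ 0.72.

0.72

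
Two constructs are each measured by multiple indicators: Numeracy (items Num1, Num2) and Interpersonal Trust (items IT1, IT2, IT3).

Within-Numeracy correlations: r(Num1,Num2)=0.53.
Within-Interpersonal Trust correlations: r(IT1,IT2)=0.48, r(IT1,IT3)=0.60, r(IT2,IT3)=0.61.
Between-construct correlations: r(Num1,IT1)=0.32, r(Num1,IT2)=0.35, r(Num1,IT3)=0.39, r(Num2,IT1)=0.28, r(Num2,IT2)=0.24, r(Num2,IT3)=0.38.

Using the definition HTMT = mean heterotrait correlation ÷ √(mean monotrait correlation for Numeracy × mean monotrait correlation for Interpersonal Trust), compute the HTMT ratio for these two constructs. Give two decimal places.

Between-construct mean = 1.96/6 = 0.3267.
Mean within-Num = 0.53/1 = 0.5300; mean within-IT = 1.69/3 = 0.5633.
Geometric mean = √(0.5300 × 0.5633) = 0.5464.
HTMT = 0.3267 / 0.5464 = 0.60.

0.60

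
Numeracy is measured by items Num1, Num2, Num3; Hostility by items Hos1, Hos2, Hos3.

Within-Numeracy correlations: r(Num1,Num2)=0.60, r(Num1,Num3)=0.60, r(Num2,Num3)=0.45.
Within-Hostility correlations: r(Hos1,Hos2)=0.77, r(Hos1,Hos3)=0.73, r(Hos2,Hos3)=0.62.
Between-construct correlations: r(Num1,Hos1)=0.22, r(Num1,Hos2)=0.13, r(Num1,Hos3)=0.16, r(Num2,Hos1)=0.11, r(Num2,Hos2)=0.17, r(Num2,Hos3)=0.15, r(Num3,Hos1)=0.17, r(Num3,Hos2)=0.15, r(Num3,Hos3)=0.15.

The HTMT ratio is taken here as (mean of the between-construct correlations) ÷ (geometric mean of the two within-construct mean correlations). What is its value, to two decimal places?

0.25

Between-construct mean = 1.41/9 = 0.1567.
Mean within-Num = 1.65/3 = 0.5500; mean within-Hos = 2.12/3 = 0.7067.
Geometric mean = √(0.5500 × 0.7067) = 0.6234.
HTMT = 0.1567 / 0.6234 = 0.25.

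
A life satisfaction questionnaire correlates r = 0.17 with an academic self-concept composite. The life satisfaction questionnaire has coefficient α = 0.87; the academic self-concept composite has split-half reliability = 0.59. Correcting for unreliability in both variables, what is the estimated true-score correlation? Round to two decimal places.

r_true = r_obs / √(r_xx · r_yy) = 0.17 / √(0.87 × 0.59) = 0.17 / √0.5133 = 0.17 / 0.7164 ≈ 0.24.

0.24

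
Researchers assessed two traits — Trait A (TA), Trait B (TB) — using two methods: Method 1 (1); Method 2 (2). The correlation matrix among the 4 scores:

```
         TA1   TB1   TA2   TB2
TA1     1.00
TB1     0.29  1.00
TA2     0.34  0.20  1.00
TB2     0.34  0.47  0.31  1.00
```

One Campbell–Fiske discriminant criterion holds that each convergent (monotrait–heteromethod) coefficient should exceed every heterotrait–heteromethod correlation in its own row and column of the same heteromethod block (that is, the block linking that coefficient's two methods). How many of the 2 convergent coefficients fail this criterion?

1

Checking each validity diagonal entry against its comparison values:
TA (methods 1·2): 0.34 vs {0.34, 0.20} → fail.
TB (methods 1·2): 0.47 vs {0.20, 0.34} → pass.
1 of 2 fail.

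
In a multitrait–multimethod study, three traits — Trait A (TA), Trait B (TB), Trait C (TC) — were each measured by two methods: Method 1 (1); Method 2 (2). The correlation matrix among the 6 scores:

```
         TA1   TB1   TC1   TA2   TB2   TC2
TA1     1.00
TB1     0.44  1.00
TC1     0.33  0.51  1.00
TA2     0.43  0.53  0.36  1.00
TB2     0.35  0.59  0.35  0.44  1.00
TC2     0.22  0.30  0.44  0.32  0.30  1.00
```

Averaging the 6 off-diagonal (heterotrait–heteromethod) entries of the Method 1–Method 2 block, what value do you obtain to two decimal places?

0.35

HTHM values (method 1 × method 2): 0.35, 0.22, 0.53, 0.30, 0.36, 0.35; mean = 2.11/6 = 0.35.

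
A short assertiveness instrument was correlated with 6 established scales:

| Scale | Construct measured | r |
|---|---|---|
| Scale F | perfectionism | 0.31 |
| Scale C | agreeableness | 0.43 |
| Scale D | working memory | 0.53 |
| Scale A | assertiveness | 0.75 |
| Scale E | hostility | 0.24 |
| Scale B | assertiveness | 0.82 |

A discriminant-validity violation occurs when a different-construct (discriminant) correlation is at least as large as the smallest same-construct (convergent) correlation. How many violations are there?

Convergent (same construct = assertiveness): Scale A, Scale B.
Smallest convergent = 0.75. Discriminant values: 0.31, 0.43, 0.53, 0.24; count ≥ 0.75 → 0.

0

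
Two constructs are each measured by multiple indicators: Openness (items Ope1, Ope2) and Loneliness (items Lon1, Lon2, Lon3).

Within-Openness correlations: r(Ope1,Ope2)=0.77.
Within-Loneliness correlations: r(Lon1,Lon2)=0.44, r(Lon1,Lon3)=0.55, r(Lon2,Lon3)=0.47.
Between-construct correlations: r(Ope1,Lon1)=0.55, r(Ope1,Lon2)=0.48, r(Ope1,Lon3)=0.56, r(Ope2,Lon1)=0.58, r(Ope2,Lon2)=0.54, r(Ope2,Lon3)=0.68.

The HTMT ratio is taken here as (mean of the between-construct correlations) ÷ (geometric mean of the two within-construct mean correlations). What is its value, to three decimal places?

Mean heterotrait r = 3.39/6 = 0.5650.
Mean within-Ope = 0.77/1 = 0.7700; mean within-Lon = 1.46/3 = 0.4867.
Geometric mean = √(0.7700 × 0.4867) = 0.6122.
HTMT = 0.5650 / 0.6122 = 0.923.

0.923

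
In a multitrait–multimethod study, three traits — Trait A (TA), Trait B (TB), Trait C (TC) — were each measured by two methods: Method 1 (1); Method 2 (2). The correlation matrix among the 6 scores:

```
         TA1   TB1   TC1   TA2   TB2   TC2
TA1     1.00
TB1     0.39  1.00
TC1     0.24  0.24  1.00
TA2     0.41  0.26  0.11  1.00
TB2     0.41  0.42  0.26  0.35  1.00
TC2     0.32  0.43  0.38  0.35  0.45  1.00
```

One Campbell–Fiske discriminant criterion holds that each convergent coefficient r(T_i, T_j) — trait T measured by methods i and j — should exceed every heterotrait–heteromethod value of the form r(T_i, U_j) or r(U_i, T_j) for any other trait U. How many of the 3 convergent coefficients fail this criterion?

3

Convergent coefficients and their comparison sets:
TA (methods 1·2): 0.41 vs {0.41, 0.26, 0.32, 0.11} → fail.
TB (methods 1·2): 0.42 vs {0.26, 0.41, 0.43, 0.26} → fail.
TC (methods 1·2): 0.38 vs {0.11, 0.32, 0.26, 0.43} → fail.
3 of 3 fail.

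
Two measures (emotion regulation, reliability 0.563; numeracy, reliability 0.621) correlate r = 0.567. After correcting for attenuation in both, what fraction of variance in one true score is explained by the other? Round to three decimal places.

Disattenuated r = 0.567 / √(0.563 × 0.621) = 0.567 / 0.5913 = 0.9589.
Shared true-score variance = 0.9589² = 0.9195 ≈ 0.920.

0.920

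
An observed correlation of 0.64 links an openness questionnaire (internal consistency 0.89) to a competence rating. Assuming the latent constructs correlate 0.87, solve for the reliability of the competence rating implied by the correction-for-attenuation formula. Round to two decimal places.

0.61

r_true = r_obs / √(r_xx · r_yy) ⇒ 0.87 = 0.64 / √(0.89 · r_yy).
√(0.89 · r_yy) = 0.64 / 0.87 = 0.7356; 0.89 · r_yy = 0.5411; r_yy = 0.5411 / 0.89 ≈ 0.61.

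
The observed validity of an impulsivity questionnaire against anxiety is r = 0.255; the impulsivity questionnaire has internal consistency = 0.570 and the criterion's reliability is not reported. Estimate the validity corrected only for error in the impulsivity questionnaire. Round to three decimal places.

Single correction: r_c = r_obs / √r_xx = 0.255 / √0.570 = 0.255 / 0.7550 ≈ 0.338.

0.338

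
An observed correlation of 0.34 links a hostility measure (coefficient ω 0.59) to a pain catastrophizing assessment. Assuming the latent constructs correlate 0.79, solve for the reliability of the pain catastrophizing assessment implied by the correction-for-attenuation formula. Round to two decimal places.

0.31

r_true = r_obs / √(r_xx · r_yy) ⇒ 0.79 = 0.34 / √(0.59 · r_yy).
√(0.59 · r_yy) = 0.34 / 0.79 = 0.4304; 0.59 · r_yy = 0.1852; r_yy = 0.1852 / 0.59 ≈ 0.31.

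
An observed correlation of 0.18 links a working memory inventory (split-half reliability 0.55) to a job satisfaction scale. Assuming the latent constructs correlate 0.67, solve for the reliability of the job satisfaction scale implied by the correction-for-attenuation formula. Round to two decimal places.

r_true = r_obs / √(r_xx · r_yy) ⇒ 0.67 = 0.18 / √(0.55 · r_yy).
√(0.55 · r_yy) = 0.18 / 0.67 = 0.2687; 0.55 · r_yy = 0.0722; r_yy = 0.0722 / 0.55 ≈ 0.13.

0.13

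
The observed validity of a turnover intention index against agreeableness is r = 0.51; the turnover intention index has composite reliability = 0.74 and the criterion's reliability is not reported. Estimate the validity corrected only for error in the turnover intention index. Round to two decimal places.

Single correction: r_c = r_obs / √r_xx = 0.51 / √0.74 = 0.51 / 0.8602 ≈ 0.59.

0.59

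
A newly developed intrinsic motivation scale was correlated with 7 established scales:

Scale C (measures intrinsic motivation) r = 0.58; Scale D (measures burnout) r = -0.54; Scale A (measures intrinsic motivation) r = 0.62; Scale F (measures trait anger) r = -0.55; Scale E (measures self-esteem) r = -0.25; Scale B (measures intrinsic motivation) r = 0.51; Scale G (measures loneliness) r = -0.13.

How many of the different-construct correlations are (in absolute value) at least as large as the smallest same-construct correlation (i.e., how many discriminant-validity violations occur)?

Convergent (same construct = intrinsic motivation): Scale C, Scale A, Scale B.
Smallest convergent = 0.51. Discriminant |r|: 0.54, 0.55, 0.25, 0.13; count ≥ 0.51 → 2.

2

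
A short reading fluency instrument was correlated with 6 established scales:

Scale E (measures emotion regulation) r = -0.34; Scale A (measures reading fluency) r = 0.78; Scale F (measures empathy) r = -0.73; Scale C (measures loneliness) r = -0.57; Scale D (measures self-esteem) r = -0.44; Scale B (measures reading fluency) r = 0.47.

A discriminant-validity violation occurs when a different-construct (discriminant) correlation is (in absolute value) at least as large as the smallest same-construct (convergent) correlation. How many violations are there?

Convergent (same construct = reading fluency): Scale A, Scale B.
Smallest convergent = 0.47. Discriminant |r|: 0.34, 0.73, 0.57, 0.44; count ≥ 0.47 → 2.

2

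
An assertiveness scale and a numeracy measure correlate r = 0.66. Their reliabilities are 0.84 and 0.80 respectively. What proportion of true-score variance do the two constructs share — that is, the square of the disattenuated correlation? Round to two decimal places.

0.65

Disattenuated r = 0.66 / √(0.84 × 0.80) = 0.66 / 0.8198 = 0.8051.
Shared true-score variance = 0.8051² = 0.6482 ≈ 0.65.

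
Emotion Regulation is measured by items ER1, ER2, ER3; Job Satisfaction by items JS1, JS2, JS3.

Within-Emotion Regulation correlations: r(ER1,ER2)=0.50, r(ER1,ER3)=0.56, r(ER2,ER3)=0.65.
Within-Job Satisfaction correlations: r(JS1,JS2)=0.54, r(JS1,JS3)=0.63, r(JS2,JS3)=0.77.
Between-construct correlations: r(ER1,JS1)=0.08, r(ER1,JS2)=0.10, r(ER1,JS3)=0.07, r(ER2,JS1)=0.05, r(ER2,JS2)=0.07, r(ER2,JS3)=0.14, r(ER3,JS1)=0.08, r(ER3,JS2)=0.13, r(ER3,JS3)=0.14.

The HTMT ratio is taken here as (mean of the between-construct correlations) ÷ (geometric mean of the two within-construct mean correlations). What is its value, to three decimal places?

0.157

Mean between = 0.86/9 = 0.0956.
Mean within-ER = 1.71/3 = 0.5700; mean within-JS = 1.94/3 = 0.6467.
Geometric mean = √(0.5700 × 0.6467) = 0.6071.
HTMT = 0.0956 / 0.6071 = 0.157.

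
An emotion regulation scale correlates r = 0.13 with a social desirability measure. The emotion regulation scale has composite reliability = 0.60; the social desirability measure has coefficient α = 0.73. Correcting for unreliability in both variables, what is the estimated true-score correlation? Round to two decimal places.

0.20

r_true = r_obs / √(r_xx · r_yy) = 0.13 / √(0.60 × 0.73) = 0.13 / √0.4380 = 0.13 / 0.6618 ≈ 0.20.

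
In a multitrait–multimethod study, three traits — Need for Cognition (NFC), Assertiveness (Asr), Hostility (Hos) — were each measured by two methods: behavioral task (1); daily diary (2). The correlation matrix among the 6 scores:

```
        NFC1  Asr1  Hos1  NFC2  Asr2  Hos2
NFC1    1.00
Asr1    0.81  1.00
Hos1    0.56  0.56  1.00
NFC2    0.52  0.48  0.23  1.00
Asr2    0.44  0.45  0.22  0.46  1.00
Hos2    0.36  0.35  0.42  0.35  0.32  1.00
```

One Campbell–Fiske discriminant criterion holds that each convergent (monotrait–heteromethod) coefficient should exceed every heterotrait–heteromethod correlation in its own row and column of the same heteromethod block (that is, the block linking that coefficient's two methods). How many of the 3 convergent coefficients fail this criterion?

1

Convergent coefficients and their comparison sets:
NFC (methods 1·2): 0.52 vs {0.44, 0.48, 0.36, 0.23} → pass.
Asr (methods 1·2): 0.45 vs {0.48, 0.44, 0.35, 0.22} → fail.
Hos (methods 1·2): 0.42 vs {0.23, 0.36, 0.22, 0.35} → pass.
1 of 3 fail.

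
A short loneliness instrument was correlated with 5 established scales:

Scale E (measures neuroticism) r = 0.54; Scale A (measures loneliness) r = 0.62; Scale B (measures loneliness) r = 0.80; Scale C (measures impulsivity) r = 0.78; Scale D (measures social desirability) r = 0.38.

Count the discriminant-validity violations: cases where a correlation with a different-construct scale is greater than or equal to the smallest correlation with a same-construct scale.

Convergent (same construct = loneliness): Scale A, Scale B.
Smallest convergent = 0.62. Discriminant values: 0.54, 0.78, 0.38; count ≥ 0.62 → 1.

1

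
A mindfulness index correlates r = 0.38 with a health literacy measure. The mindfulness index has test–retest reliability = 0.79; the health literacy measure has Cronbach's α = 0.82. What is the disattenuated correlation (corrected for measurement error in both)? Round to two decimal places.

0.47

r_true = r_obs / √(r_xx · r_yy) = 0.38 / √(0.79 × 0.82) = 0.38 / √0.6478 = 0.38 / 0.8049 ≈ 0.47.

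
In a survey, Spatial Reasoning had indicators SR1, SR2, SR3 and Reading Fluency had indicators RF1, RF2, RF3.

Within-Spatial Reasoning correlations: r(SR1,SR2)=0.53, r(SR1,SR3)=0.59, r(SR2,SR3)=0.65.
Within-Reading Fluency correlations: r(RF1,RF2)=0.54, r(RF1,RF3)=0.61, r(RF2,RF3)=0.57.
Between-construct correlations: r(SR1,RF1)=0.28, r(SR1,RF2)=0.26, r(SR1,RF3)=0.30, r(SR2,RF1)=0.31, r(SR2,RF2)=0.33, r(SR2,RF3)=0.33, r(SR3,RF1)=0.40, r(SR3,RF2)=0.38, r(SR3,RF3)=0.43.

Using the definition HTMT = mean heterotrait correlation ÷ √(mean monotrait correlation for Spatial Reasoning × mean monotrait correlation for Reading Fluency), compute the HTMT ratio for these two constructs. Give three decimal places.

0.577

Between-construct mean = 3.02/9 = 0.3356.
Mean within-SR = 1.77/3 = 0.5900; mean within-RF = 1.72/3 = 0.5733.
Geometric mean = √(0.5900 × 0.5733) = 0.5816.
HTMT = 0.3356 / 0.5816 = 0.577.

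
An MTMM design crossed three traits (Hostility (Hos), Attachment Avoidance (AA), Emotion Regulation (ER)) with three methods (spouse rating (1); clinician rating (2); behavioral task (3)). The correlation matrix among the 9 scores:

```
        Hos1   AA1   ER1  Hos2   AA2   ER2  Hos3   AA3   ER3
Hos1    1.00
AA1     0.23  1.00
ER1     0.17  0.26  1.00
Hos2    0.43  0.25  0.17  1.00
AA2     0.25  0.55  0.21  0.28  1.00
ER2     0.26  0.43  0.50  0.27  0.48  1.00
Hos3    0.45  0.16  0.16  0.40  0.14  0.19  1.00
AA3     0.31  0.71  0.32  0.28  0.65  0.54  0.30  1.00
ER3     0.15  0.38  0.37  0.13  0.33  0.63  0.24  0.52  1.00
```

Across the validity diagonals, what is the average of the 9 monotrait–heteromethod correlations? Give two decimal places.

Convergent values: 0.43, 0.45, 0.40, 0.55, 0.71, 0.65, 0.50, 0.37, 0.63; mean = 4.69/9 = 0.52.

0.52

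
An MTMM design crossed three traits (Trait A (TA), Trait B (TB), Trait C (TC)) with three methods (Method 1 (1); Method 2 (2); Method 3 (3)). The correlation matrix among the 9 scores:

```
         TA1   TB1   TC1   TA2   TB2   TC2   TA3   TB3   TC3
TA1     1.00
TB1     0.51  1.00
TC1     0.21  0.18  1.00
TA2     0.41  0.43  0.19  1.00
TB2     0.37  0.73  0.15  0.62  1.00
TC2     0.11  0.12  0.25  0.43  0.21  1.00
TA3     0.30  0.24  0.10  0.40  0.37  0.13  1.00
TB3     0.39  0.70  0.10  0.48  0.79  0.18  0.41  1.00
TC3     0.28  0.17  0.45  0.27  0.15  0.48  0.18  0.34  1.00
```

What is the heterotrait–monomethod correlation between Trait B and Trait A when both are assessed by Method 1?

Different traits, same method: r(TB1, TA1) = 0.51.

0.51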